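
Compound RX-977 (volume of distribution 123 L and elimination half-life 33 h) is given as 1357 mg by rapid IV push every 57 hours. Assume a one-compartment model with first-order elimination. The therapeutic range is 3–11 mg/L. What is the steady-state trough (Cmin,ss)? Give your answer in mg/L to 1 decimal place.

4.8 mg/L

k = ln2/t½ = ln2/33 ≈ 0.021004 h⁻¹; fraction remaining f = e^(−kτ) = e^(−0.021004×57) ≈ 0.3020.
Each bolus raises the concentration by D/Vd = 1357/123 ≈ 11.033 mg/L.
Steady-state trough Cmin,ss = C₀·f/(1−f) ≈ 11.033 × 0.3020/0.6980 ≈ 4.774 mg/L.
Trough 4.8 mg/L vs MEC 3 mg/L: adequate.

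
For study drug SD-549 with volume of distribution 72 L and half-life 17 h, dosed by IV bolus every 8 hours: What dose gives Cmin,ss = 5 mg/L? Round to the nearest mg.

τ/t½ = 8/17 ≈ 0.47059, so f = (1/2)^(8/17) ≈ 0.721670.
Cmin,ss = (D/Vd)·f/(1−f), so D = Cmin,ss·Vd·(1−f)/f.
D = 5 × 72 × (1−f)/f ≈ 5 × 72 × 0.38567 ≈ 138.84 mg.

139 mg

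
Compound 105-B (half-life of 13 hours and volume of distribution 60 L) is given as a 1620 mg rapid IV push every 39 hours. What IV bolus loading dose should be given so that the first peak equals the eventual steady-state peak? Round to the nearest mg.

f = (1/2)^(39/13) ≈ 0.125000; accumulation ratio R = 1/(1−f) ≈ 1.14286.
Loading dose to hit Cmax,ss on first dose: D_load = D_maint·R ≈ 1620 × 1.14286 ≈ 1851.43 mg.

1851 mg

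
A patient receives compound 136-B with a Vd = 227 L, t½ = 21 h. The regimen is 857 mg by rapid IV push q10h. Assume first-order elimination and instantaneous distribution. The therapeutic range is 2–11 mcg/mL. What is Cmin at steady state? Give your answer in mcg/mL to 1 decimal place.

9.7 mcg/mL

τ/t½ = 10/21 ≈ 0.47619, so fraction remaining f = (1/2)^(10/21) ≈ 0.7189.
Each bolus raises the concentration by D/Vd = 857/227 ≈ 3.775 mcg/mL.
Steady-state trough Cmin,ss = C₀·f/(1−f) ≈ 3.775 × 0.7189/0.2811 ≈ 9.654 mcg/mL.
Trough 9.7 mcg/mL vs MEC 2 mcg/mL: adequate.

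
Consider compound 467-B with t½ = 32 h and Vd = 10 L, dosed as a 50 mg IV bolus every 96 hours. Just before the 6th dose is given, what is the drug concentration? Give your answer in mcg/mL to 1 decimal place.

0.7 mcg/mL

f = (1/2)^(τ/t½) = (1/2)^(96/32) ≈ 0.1250.
C₀ = D/Vd = 50/10 ≈ 5.000 mcg/mL.
Before the 6th dose, 5 doses have been given. Superposition: Cmin = C₀·(f + f² + … + f^5).
≈ 5.000 × (0.1250 + 0.0156 + 0.0020 + 0.0002 + 0.0000) ≈ 5.000 × 0.1428 ≈ 0.714 mcg/mL.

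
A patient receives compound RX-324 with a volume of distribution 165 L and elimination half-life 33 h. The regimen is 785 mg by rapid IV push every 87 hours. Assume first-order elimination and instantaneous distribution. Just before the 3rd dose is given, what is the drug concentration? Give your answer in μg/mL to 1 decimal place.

0.9 μg/mL

f = (1/2)^(τ/t½) = (1/2)^(87/33) ≈ 0.1608.
C₀ = D/Vd = 785/165 ≈ 4.758 μg/mL.
Before the 3rd dose, 2 doses have been given. Superposition: Cmin = C₀·(f + f²).
≈ 4.758 × (0.1608 + 0.0259) ≈ 4.758 × 0.1867 ≈ 0.888 μg/mL.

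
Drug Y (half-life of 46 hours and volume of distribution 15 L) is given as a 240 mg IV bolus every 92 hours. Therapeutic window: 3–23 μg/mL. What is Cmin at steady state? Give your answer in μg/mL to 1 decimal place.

5.3 μg/mL

τ = 92 h = 2 half-lives, so f = (1/2)^2 = 0.25.
At steady state, R = 1/(1 − 0.25) = 4/3.
Single-dose peak C₀ = D/Vd = 240/15 = 16 μg/mL.
Steady-state peak Cmax,ss = C₀·R = 16 × 4/3 ≈ 21.333 μg/mL.
Steady-state trough Cmin,ss = Cmax,ss·f ≈ 21.333 × 0.25 ≈ 5.333 μg/mL.
Trough 5.3 μg/mL vs MEC 3 μg/mL: adequate.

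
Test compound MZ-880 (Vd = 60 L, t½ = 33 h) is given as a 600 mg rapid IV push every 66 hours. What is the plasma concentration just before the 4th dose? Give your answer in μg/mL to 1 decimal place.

3.3 μg/mL

f = (1/2)^(τ/t½) = (1/2)^(66/33) ≈ 0.2500.
C₀ = D/Vd = 600/60 ≈ 10.000 μg/mL.
Before the 4th dose, 3 doses have been given. Superposition: Cmin = C₀·(f + f² + … + f^3).
≈ 10.000 × (0.2500 + 0.0625 + 0.0156) ≈ 10.000 × 0.3281 ≈ 3.281 μg/mL.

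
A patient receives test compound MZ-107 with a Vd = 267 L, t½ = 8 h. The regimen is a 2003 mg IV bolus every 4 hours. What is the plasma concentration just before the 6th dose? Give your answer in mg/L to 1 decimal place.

f = (1/2)^(τ/t½) = (1/2)^(4/8) ≈ 0.7071.
C₀ = D/Vd = 2003/267 ≈ 7.502 mg/L.
Before the 6th dose, 5 doses have been given. Superposition: Cmin = C₀·(f + f² + … + f^5).
≈ 7.502 × (0.7071 + 0.5000 + 0.3535 + 0.2500 + 0.1768) ≈ 7.502 × 1.9874 ≈ 14.909 mg/L.

14.9 mg/L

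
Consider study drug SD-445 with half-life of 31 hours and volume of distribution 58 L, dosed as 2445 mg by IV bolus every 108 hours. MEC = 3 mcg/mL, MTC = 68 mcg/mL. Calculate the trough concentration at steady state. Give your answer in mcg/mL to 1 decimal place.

4.1 mcg/mL

τ/t½ = 108/31 ≈ 3.4839, so fraction remaining f = (1/2)^(108/31) ≈ 0.0894.
Accumulation ratio R = 1/(1 − f) ≈ 1/0.9106 ≈ 1.0982.
Each bolus raises the concentration by D/Vd = 2445/58 ≈ 42.155 mcg/mL.
Cmax,ss = C₀/(1 − f) ≈ 42.155/0.9106 ≈ 46.294 mcg/mL.
One interval later, Cmin,ss = Cmax,ss·e^(−kτ) ≈ 46.294 × 0.0894 ≈ 4.139 mcg/mL.
Trough 4.1 mcg/mL vs MEC 3 mcg/mL: adequate.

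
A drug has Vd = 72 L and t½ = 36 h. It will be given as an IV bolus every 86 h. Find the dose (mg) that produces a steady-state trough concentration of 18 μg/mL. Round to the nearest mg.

τ/t½ = 86/36 ≈ 2.3889, so f = (1/2)^(86/36) ≈ 0.190929.
Cmin,ss = (D/Vd)·f/(1−f), so D = Cmin,ss·Vd·(1−f)/f.
D = 18 × 72 × (1−f)/f ≈ 18 × 72 × 4.23755 ≈ 5491.86 mg.

5492 mg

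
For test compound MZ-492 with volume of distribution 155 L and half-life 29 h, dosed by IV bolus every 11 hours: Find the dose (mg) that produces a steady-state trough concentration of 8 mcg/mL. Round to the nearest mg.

τ/t½ = 11/29 ≈ 0.37931, so f = (1/2)^(11/29) ≈ 0.768805.
Cmin,ss = (D/Vd)·f/(1−f), so D = Cmin,ss·Vd·(1−f)/f.
D = 8 × 155 × (1−f)/f ≈ 8 × 155 × 0.30072 ≈ 372.89 mg.

373 mg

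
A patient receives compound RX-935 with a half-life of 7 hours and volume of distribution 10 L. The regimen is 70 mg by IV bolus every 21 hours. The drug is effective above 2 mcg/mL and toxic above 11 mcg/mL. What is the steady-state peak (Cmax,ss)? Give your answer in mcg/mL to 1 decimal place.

8.0 mcg/mL

τ = 21 h = 3 half-lives, so f = (1/2)^3 = 0.125.
Accumulation ratio R = 1/(1 − f) = 1/0.875 = 8/7.
Single-dose peak C₀ = D/Vd = 70/10 = 7 mcg/mL.
Steady-state peak Cmax,ss = C₀·R = 7 × 8/7 ≈ 8.000 mcg/mL.
Peak 8.0 mcg/mL vs MTC 11 mcg/mL: below toxic threshold.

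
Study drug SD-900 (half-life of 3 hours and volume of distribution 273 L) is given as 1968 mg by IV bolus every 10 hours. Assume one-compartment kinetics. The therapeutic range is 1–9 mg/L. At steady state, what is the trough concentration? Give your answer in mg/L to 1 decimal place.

0.8 mg/L

Over one 10-h interval, 10/3 ≈ 3.3333 half-lives elapse, leaving f ≈ 0.0992 of each dose.
At steady state, accumulation factor R = 1/(1 − e^(−kτ)) ≈ 1.1101.
Each bolus raises the concentration by D/Vd = 1968/273 ≈ 7.209 mg/L.
Cmax,ss = C₀/(1 − f) ≈ 7.209/0.9008 ≈ 8.003 mg/L.
Steady-state trough Cmin,ss = Cmax,ss·f ≈ 8.003 × 0.0992 ≈ 0.794 mg/L.
Trough 0.8 mg/L vs MEC 1 mg/L: subtherapeutic.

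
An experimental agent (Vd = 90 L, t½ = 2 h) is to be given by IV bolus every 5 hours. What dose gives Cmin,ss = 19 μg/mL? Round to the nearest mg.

7963 mg

τ/t½ = 5/2 ≈ 2.5, so f = (1/2)^(5/2) ≈ 0.176777.
Cmin,ss = (D/Vd)·f/(1−f), so D = Cmin,ss·Vd·(1−f)/f.
D = 19 × 90 × (1−f)/f ≈ 19 × 90 × 4.65684 ≈ 7963.20 mg.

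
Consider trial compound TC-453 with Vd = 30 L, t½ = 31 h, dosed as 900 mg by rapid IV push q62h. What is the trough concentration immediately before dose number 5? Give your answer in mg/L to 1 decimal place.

10.0 mg/L

f = (1/2)^(τ/t½) = (1/2)^(62/31) ≈ 0.2500.
C₀ = D/Vd = 900/30 ≈ 30.000 mg/L.
Before the 5th dose, 4 doses have been given. Superposition: Cmin = C₀·(f + f² + … + f^4).
≈ 30.000 × (0.2500 + 0.0625 + 0.0156 + 0.0039) ≈ 30.000 × 0.3320 ≈ 9.960 mg/L.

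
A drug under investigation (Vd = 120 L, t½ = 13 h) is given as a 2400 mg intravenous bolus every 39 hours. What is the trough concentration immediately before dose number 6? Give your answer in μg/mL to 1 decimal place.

2.9 μg/mL

f = (1/2)^(τ/t½) = (1/2)^(39/13) ≈ 0.1250.
C₀ = D/Vd = 2400/120 ≈ 20.000 μg/mL.
Before the 6th dose, 5 doses have been given. Superposition: Cmin = C₀·(f + f² + … + f^5).
≈ 20.000 × (0.1250 + 0.0156 + 0.0020 + 0.0002 + 0.0000) ≈ 20.000 × 0.1428 ≈ 2.856 μg/mL.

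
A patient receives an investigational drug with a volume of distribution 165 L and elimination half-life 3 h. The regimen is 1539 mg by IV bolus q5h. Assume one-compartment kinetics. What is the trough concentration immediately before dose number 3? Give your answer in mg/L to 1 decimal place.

f = (1/2)^(τ/t½) = (1/2)^(5/3) ≈ 0.3150.
C₀ = D/Vd = 1539/165 ≈ 9.327 mg/L.
Before the 3rd dose, 2 doses have been given. Superposition: Cmin = C₀·(f + f²).
≈ 9.327 × (0.3150 + 0.0992) ≈ 9.327 × 0.4142 ≈ 3.863 mg/L.

3.9 mg/L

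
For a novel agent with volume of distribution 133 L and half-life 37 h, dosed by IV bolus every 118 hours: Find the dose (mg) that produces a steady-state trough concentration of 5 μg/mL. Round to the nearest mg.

τ/t½ = 118/37 ≈ 3.1892, so f = (1/2)^(118/37) ≈ 0.109637.
Cmin,ss = (D/Vd)·f/(1−f), so D = Cmin,ss·Vd·(1−f)/f.
D = 5 × 133 × (1−f)/f ≈ 5 × 133 × 8.12101 ≈ 5400.47 mg.

5400 mg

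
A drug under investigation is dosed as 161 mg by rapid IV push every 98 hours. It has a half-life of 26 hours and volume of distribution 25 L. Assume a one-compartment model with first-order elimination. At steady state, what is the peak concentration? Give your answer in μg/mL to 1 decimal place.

6.9 μg/mL

Over one 98-h interval, 98/26 ≈ 3.7692 half-lives elapse, leaving f ≈ 0.0733 of each dose.
Accumulation ratio R = 1/(1 − f) ≈ 1/0.9267 ≈ 1.0791.
Single-dose peak C₀ = D/Vd = 161/25 ≈ 6.440 μg/mL.
Steady-state peak Cmax,ss = C₀·R ≈ 6.440 × 1.0791 ≈ 6.949 μg/mL.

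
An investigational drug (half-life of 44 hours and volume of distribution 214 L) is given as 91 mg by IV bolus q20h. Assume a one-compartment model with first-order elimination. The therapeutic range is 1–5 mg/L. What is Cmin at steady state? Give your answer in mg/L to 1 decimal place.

1.1 mg/L

τ/t½ = 20/44 ≈ 0.45455, so fraction remaining f = (1/2)^(20/44) ≈ 0.7297.
Accumulation ratio R = 1/(1 − f) ≈ 1/0.2703 ≈ 3.6996.
Single-dose peak C₀ = D/Vd = 91/214 ≈ 0.425 mg/L.
Steady-state peak Cmax,ss = C₀·R ≈ 0.425 × 3.6996 ≈ 1.572 mg/L.
One interval later, Cmin,ss = Cmax,ss·e^(−kτ) ≈ 1.572 × 0.7297 ≈ 1.147 mg/L.
Trough 1.1 mg/L vs MEC 1 mg/L: adequate.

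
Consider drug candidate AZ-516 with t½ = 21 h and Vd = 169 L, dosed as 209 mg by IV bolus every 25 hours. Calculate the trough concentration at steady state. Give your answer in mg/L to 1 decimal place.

1.0 mg/L

τ/t½ = 25/21 ≈ 1.1905, so fraction remaining f = (1/2)^(25/21) ≈ 0.4382.
Single-dose peak C₀ = D/Vd = 209/169 ≈ 1.237 mg/L.
Steady-state trough Cmin,ss = C₀·f/(1−f) ≈ 1.237 × 0.4382/0.5618 ≈ 0.965 mg/L.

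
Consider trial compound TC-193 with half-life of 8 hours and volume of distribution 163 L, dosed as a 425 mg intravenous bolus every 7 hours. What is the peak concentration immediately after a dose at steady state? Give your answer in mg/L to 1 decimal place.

5.7 mg/L

τ/t½ = 7/8 ≈ 0.875, so fraction remaining f = (1/2)^(7/8) ≈ 0.5453.
Accumulation ratio R = 1/(1 − f) ≈ 1/0.4547 ≈ 2.1993.
Each bolus raises the concentration by D/Vd = 425/163 ≈ 2.607 mg/L.
Steady-state peak Cmax,ss = C₀·R ≈ 2.607 × 2.1993 ≈ 5.734 mg/L.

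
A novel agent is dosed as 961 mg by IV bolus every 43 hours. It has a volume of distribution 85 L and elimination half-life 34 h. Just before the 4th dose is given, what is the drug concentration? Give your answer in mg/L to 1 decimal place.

f = (1/2)^(τ/t½) = (1/2)^(43/34) ≈ 0.4162.
C₀ = D/Vd = 961/85 ≈ 11.306 mg/L.
Before the 4th dose, 3 doses have been given. Superposition: Cmin = C₀·(f + f² + … + f^3).
≈ 11.306 × (0.4162 + 0.1732 + 0.0721) ≈ 11.306 × 0.6615 ≈ 7.479 mg/L.

7.5 mg/L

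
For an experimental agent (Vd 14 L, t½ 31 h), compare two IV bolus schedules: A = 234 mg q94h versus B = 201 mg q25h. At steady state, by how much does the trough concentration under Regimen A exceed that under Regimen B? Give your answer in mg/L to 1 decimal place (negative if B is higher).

Regimen A: f = (1/2)^(94/31) ≈ 0.1222; Cmin,ss = (234/14)·f/(1−f) ≈ 2.327 mg/L.
Regimen B: f = (1/2)^(25/31) ≈ 0.5718; Cmin,ss = (201/14)·f/(1−f) ≈ 19.172 mg/L.
Difference ≈ 2.327 − 19.172 ≈ -16.845 mg/L.

-16.8 mg/L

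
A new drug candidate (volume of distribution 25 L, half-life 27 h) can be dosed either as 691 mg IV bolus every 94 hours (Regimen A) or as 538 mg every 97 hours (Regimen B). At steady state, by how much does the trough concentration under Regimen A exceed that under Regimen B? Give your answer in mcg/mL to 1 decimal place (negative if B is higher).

0.8 mcg/mL

Regimen A: f = (1/2)^(94/27) ≈ 0.0895; Cmin,ss = (691/25)·f/(1−f) ≈ 2.717 mcg/mL.
Regimen B: f = (1/2)^(97/27) ≈ 0.0829; Cmin,ss = (538/25)·f/(1−f) ≈ 1.945 mcg/mL.
Difference ≈ 2.717 − 1.945 ≈ 0.772 mcg/mL.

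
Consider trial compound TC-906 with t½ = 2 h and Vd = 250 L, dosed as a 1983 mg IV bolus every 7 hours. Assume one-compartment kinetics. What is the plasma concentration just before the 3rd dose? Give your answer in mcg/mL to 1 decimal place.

0.8 mcg/mL

f = (1/2)^(τ/t½) = (1/2)^(7/2) ≈ 0.0884.
C₀ = D/Vd = 1983/250 ≈ 7.932 mcg/mL.
Before the 3rd dose, 2 doses have been given. Superposition: Cmin = C₀·(f + f²).
≈ 7.932 × (0.0884 + 0.0078) ≈ 7.932 × 0.0962 ≈ 0.763 mcg/mL.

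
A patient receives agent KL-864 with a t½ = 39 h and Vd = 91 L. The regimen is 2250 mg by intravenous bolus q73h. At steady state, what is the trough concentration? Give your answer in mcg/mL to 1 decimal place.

τ/t½ = 73/39 ≈ 1.8718, so fraction remaining f = (1/2)^(73/39) ≈ 0.2732.
Each bolus raises the concentration by D/Vd = 2250/91 ≈ 24.725 mcg/mL.
Steady-state trough Cmin,ss = C₀·f/(1−f) ≈ 24.725 × 0.2732/0.7268 ≈ 9.294 mcg/mL.

9.3 mcg/mL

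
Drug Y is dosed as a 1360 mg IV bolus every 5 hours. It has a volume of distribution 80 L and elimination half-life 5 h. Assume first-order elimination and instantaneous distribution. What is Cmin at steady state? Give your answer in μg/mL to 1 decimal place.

17.0 μg/mL

τ = 5 h = 1 half-life, so f = (1/2)^1 = 0.5.
Accumulation ratio R = 1/(1 − f) = 1/0.5 = 2/1.
Single-dose peak C₀ = D/Vd = 1360/80 = 17 μg/mL.
Steady-state peak Cmax,ss = C₀·R = 17 × 2/1 ≈ 34.000 μg/mL.
Steady-state trough Cmin,ss = Cmax,ss·f ≈ 34.000 × 0.5 ≈ 17.000 μg/mL.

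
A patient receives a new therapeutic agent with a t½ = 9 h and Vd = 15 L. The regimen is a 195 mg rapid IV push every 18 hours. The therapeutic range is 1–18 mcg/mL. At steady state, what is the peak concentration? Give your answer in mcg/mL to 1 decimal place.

τ = 18 h = 2 half-lives, so f = (1/2)^2 = 0.25.
At steady state, R = 1/(1 − 0.25) = 4/3.
Single-dose peak C₀ = D/Vd = 195/15 = 13 mcg/mL.
Steady-state peak Cmax,ss = C₀·R = 13 × 4/3 ≈ 17.333 mcg/mL.
Peak 17.3 mcg/mL vs MTC 18 mcg/mL: below toxic threshold.

17.3 mcg/mL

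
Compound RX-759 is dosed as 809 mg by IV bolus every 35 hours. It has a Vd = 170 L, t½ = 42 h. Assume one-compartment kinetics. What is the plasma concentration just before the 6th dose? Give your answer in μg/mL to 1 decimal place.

5.7 μg/mL

f = (1/2)^(τ/t½) = (1/2)^(35/42) ≈ 0.5612.
C₀ = D/Vd = 809/170 ≈ 4.759 μg/mL.
Before the 6th dose, 5 doses have been given. Superposition: Cmin = C₀·(f + f² + … + f^5).
≈ 4.759 × (0.5612 + 0.3149 + 0.1767 + 0.0992 + 0.0557) ≈ 4.759 × 1.2077 ≈ 5.747 μg/mL.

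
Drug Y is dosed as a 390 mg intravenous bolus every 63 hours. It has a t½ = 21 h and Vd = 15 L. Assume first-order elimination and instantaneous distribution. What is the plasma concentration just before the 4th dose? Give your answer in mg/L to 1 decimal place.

3.7 mg/L

f = (1/2)^(τ/t½) = (1/2)^(63/21) ≈ 0.1250.
C₀ = D/Vd = 390/15 ≈ 26.000 mg/L.
Before the 4th dose, 3 doses have been given. Superposition: Cmin = C₀·(f + f² + … + f^3).
≈ 26.000 × (0.1250 + 0.0156 + 0.0020) ≈ 26.000 × 0.1426 ≈ 3.708 mg/L.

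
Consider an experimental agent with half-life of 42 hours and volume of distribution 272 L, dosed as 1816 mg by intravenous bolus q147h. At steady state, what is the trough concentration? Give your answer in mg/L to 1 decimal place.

0.6 mg/L

Over one 147-h interval, 147/42 ≈ 3.5 half-lives elapse, leaving f ≈ 0.0884 of each dose.
Single-dose peak C₀ = D/Vd = 1816/272 ≈ 6.676 mg/L.
Steady-state trough Cmin,ss = C₀·f/(1−f) ≈ 6.676 × 0.0884/0.9116 ≈ 0.647 mg/L.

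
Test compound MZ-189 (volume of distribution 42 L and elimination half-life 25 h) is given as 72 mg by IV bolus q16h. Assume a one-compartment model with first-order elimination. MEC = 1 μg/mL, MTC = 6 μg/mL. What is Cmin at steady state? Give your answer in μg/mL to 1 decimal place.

3.1 μg/mL

Over one 16-h interval, 16/25 ≈ 0.64 half-lives elapse, leaving f ≈ 0.6417 of each dose.
Single-dose peak C₀ = D/Vd = 72/42 ≈ 1.714 μg/mL.
Steady-state trough Cmin,ss = C₀·f/(1−f) ≈ 1.714 × 0.6417/0.3583 ≈ 3.070 μg/mL.
Trough 3.1 μg/mL vs MEC 1 μg/mL: adequate.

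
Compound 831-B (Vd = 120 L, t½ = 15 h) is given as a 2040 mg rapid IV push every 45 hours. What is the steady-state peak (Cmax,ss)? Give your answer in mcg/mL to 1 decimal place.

19.4 mcg/mL

The dosing interval is 3 half-lives, so f = 2^(−3) = 0.125.
Accumulation ratio R = 1/(1 − f) = 1/0.875 = 8/7.
Single-dose peak C₀ = D/Vd = 2040/120 = 17 mcg/mL.
Steady-state peak Cmax,ss = C₀·R = 17 × 8/7 ≈ 19.429 mcg/mL.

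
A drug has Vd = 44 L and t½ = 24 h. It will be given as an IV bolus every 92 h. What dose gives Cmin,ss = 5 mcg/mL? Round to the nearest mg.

2916 mg

τ/t½ = 92/24 ≈ 3.8333, so f = (1/2)^(92/24) ≈ 0.070154.
Cmin,ss = (D/Vd)·f/(1−f), so D = Cmin,ss·Vd·(1−f)/f.
D = 5 × 44 × (1−f)/f ≈ 5 × 44 × 13.25435 ≈ 2915.96 mg.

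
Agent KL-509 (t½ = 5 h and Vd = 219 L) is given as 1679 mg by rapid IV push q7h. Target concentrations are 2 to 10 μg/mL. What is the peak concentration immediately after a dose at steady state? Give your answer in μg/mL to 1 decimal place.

12.3 μg/mL

Over one 7-h interval, 7/5 ≈ 1.4 half-lives elapse, leaving f ≈ 0.3789 of each dose.
Accumulation ratio R = 1/(1 − f) ≈ 1/0.6211 ≈ 1.6100.
Single-dose peak C₀ = D/Vd = 1679/219 ≈ 7.667 μg/mL.
Steady-state peak Cmax,ss = C₀·R ≈ 7.667 × 1.6100 ≈ 12.344 μg/mL.
Peak 12.3 μg/mL vs MTC 10 μg/mL: exceeds toxic threshold.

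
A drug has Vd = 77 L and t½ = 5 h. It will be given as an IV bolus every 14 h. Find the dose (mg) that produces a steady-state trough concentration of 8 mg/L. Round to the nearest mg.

3674 mg

τ/t½ = 14/5 ≈ 2.8, so f = (1/2)^(14/5) ≈ 0.143587.
Cmin,ss = (D/Vd)·f/(1−f), so D = Cmin,ss·Vd·(1−f)/f.
D = 8 × 77 × (1−f)/f ≈ 8 × 77 × 5.96442 ≈ 3674.08 mg.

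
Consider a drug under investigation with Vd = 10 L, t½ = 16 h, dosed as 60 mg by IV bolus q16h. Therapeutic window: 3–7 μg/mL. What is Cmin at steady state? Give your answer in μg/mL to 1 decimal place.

6.0 μg/mL

τ = 16 h = 1 half-life, so f = (1/2)^1 = 0.5.
Accumulation ratio R = 1/(1 − f) = 1/0.5 = 2/1.
Single-dose peak C₀ = D/Vd = 60/10 = 6 μg/mL.
Steady-state peak Cmax,ss = C₀·R = 6 × 2/1 ≈ 12.000 μg/mL.
Steady-state trough Cmin,ss = Cmax,ss·f ≈ 12.000 × 0.5 ≈ 6.000 μg/mL.
Trough 6.0 μg/mL vs MEC 3 μg/mL: adequate.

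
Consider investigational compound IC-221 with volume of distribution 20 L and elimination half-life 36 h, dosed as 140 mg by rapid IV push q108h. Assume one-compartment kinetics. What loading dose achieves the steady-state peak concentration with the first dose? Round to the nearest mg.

f = (1/2)^(108/36) ≈ 0.125000; accumulation ratio R = 1/(1−f) ≈ 1.14286.
Loading dose to hit Cmax,ss on first dose: D_load = D_maint·R ≈ 140 × 1.14286 ≈ 160.00 mg.

160 mg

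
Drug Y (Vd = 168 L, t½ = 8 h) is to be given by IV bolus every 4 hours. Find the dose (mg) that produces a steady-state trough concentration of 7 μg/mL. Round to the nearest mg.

τ/t½ = 4/8 ≈ 0.5, so f = (1/2)^(4/8) ≈ 0.707107.
Cmin,ss = (D/Vd)·f/(1−f), so D = Cmin,ss·Vd·(1−f)/f.
D = 7 × 168 × (1−f)/f ≈ 7 × 168 × 0.41421 ≈ 487.11 mg.

487 mg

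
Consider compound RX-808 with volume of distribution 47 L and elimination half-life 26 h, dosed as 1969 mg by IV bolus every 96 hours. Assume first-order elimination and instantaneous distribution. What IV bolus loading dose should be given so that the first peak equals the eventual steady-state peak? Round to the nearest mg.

f = (1/2)^(96/26) ≈ 0.077358; accumulation ratio R = 1/(1−f) ≈ 1.08384.
Loading dose to hit Cmax,ss on first dose: D_load = D_maint·R ≈ 1969 × 1.08384 ≈ 2134.08 mg.

2134 mg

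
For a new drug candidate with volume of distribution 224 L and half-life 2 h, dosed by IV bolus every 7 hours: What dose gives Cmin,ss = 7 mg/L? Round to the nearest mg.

τ/t½ = 7/2 ≈ 3.5, so f = (1/2)^(7/2) ≈ 0.088388.
Cmin,ss = (D/Vd)·f/(1−f), so D = Cmin,ss·Vd·(1−f)/f.
D = 7 × 224 × (1−f)/f ≈ 7 × 224 × 10.31375 ≈ 16171.96 mg.

16172 mg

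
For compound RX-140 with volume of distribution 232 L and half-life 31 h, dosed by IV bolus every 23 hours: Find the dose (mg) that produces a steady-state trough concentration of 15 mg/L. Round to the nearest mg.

τ/t½ = 23/31 ≈ 0.74194, so f = (1/2)^(23/31) ≈ 0.597937.
Cmin,ss = (D/Vd)·f/(1−f), so D = Cmin,ss·Vd·(1−f)/f.
D = 15 × 232 × (1−f)/f ≈ 15 × 232 × 0.67242 ≈ 2340.02 mg.

2340 mg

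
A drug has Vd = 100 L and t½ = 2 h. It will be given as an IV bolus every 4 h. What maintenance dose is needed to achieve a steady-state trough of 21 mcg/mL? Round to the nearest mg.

τ/t½ = 4/2 ≈ 2, so f = (1/2)^(4/2) ≈ 0.250000.
Cmin,ss = (D/Vd)·f/(1−f), so D = Cmin,ss·Vd·(1−f)/f.
D = 21 × 100 × (1−f)/f ≈ 21 × 100 × 3.00000 ≈ 6300.00 mg.

6300 mg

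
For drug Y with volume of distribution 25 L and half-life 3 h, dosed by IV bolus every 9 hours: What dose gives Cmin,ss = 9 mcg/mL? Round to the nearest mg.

1575 mg

τ/t½ = 9/3 ≈ 3, so f = (1/2)^(9/3) ≈ 0.125000.
Cmin,ss = (D/Vd)·f/(1−f), so D = Cmin,ss·Vd·(1−f)/f.
D = 9 × 25 × (1−f)/f ≈ 9 × 25 × 7.00000 ≈ 1575.00 mg.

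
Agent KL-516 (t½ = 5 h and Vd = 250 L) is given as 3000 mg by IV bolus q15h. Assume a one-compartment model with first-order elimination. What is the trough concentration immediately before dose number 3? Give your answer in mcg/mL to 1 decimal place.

1.7 mcg/mL

f = (1/2)^(τ/t½) = (1/2)^(15/5) ≈ 0.1250.
C₀ = D/Vd = 3000/250 ≈ 12.000 mcg/mL.
Before the 3rd dose, 2 doses have been given. Superposition: Cmin = C₀·(f + f²).
≈ 12.000 × (0.1250 + 0.0156) ≈ 12.000 × 0.1406 ≈ 1.687 mcg/mL.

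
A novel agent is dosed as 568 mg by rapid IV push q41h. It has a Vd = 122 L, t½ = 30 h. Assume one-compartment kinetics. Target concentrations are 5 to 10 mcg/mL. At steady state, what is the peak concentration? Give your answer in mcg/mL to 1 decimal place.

7.6 mcg/mL

Over one 41-h interval, 41/30 ≈ 1.3667 half-lives elapse, leaving f ≈ 0.3878 of each dose.
Accumulation ratio R = 1/(1 − f) ≈ 1/0.6122 ≈ 1.6335.
Each bolus raises the concentration by D/Vd = 568/122 ≈ 4.656 mcg/mL.
Steady-state peak Cmax,ss = C₀·R ≈ 4.656 × 1.6335 ≈ 7.606 mcg/mL.
Peak 7.6 mcg/mL vs MTC 10 mcg/mL: below toxic threshold.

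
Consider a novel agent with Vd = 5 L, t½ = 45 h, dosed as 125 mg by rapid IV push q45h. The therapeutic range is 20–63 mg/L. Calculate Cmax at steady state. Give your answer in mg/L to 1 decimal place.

50.0 mg/L

τ = 45 h = 1 half-life, so f = (1/2)^1 = 0.5.
At steady state, R = 1/(1 − 0.5) = 2/1.
Single-dose peak C₀ = D/Vd = 125/5 = 25 mg/L.
Steady-state peak Cmax,ss = C₀·R = 25 × 2/1 ≈ 50.000 mg/L.
Peak 50.0 mg/L vs MTC 63 mg/L: below toxic threshold.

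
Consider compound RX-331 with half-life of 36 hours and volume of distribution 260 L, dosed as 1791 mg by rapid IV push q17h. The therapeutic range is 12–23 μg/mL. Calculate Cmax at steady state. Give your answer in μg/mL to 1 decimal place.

τ/t½ = 17/36 ≈ 0.47222, so fraction remaining f = (1/2)^(17/36) ≈ 0.7209.
At steady state, accumulation factor R = 1/(1 − e^(−kτ)) ≈ 3.5829.
Each bolus raises the concentration by D/Vd = 1791/260 ≈ 6.888 μg/mL.
Steady-state peak Cmax,ss = C₀·R ≈ 6.888 × 3.5829 ≈ 24.679 μg/mL.
Peak 24.7 μg/mL vs MTC 23 μg/mL: exceeds toxic threshold.

24.7 μg/mL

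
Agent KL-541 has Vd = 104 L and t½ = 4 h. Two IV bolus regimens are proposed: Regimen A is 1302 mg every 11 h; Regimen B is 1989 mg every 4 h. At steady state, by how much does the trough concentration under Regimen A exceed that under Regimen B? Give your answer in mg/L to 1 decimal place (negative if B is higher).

Regimen A: f = (1/2)^(11/4) ≈ 0.1487; Cmin,ss = (1302/104)·f/(1−f) ≈ 2.187 mg/L.
Regimen B: f = (1/2)^(4/4) ≈ 0.5000; Cmin,ss = (1989/104)·f/(1−f) ≈ 19.125 mg/L.
Difference ≈ 2.187 − 19.125 ≈ -16.938 mg/L.

-16.9 mg/L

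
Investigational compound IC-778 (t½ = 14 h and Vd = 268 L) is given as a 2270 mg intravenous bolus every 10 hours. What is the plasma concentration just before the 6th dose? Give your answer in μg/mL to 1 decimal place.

12.1 μg/mL

f = (1/2)^(τ/t½) = (1/2)^(10/14) ≈ 0.6095.
C₀ = D/Vd = 2270/268 ≈ 8.470 μg/mL.
Before the 6th dose, 5 doses have been given. Superposition: Cmin = C₀·(f + f² + … + f^5).
≈ 8.470 × (0.6095 + 0.3715 + 0.2264 + 0.1380 + 0.0841) ≈ 8.470 × 1.4295 ≈ 12.108 μg/mL.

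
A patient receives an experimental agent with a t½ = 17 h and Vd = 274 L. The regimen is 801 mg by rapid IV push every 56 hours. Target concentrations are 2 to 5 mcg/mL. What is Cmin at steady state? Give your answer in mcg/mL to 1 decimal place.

k = ln2/t½ = ln2/17 ≈ 0.040773 h⁻¹; fraction remaining f = e^(−kτ) = e^(−0.040773×56) ≈ 0.1019.
At steady state, accumulation factor R = 1/(1 − e^(−kτ)) ≈ 1.1135.
Each bolus raises the concentration by D/Vd = 801/274 ≈ 2.923 mcg/mL.
Steady-state peak Cmax,ss = C₀·R ≈ 2.923 × 1.1135 ≈ 3.255 mcg/mL.
One interval later, Cmin,ss = Cmax,ss·e^(−kτ) ≈ 3.255 × 0.1019 ≈ 0.332 mcg/mL.
Trough 0.3 mcg/mL vs MEC 2 mcg/mL: subtherapeutic.

0.3 mcg/mL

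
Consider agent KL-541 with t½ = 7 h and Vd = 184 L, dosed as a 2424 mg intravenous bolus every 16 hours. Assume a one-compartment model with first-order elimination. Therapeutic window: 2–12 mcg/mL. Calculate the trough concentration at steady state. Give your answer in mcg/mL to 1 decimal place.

3.4 mcg/mL

τ/t½ = 16/7 ≈ 2.2857, so fraction remaining f = (1/2)^(16/7) ≈ 0.2051.
At steady state, accumulation factor R = 1/(1 − e^(−kτ)) ≈ 1.2580.
Each bolus raises the concentration by D/Vd = 2424/184 ≈ 13.174 mcg/mL.
Cmax,ss = C₀/(1 − f) ≈ 13.174/0.7949 ≈ 16.573 mcg/mL.
Steady-state trough Cmin,ss = Cmax,ss·f ≈ 16.573 × 0.2051 ≈ 3.399 mcg/mL.
Trough 3.4 mcg/mL vs MEC 2 mcg/mL: adequate.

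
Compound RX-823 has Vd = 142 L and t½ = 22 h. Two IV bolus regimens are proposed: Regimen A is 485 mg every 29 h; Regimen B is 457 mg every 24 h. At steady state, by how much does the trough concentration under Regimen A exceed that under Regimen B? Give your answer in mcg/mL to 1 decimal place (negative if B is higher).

-0.6 mcg/mL

Regimen A: f = (1/2)^(29/22) ≈ 0.4010; Cmin,ss = (485/142)·f/(1−f) ≈ 2.286 mcg/mL.
Regimen B: f = (1/2)^(24/22) ≈ 0.4695; Cmin,ss = (457/142)·f/(1−f) ≈ 2.848 mcg/mL.
Difference ≈ 2.286 − 2.848 ≈ -0.562 mcg/mL.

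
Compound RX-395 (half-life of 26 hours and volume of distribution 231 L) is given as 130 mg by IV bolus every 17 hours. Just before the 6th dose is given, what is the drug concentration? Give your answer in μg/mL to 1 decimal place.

0.9 μg/mL

f = (1/2)^(τ/t½) = (1/2)^(17/26) ≈ 0.6356.
C₀ = D/Vd = 130/231 ≈ 0.563 μg/mL.
Before the 6th dose, 5 doses have been given. Superposition: Cmin = C₀·(f + f² + … + f^5).
≈ 0.563 × (0.6356 + 0.4040 + 0.2568 + 0.1632 + 0.1037) ≈ 0.563 × 1.5633 ≈ 0.880 μg/mL.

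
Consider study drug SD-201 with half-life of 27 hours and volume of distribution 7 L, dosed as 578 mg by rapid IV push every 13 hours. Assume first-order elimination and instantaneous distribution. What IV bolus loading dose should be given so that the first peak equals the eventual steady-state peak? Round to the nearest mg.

f = (1/2)^(13/27) ≈ 0.716242; accumulation ratio R = 1/(1−f) ≈ 3.52413.
Loading dose to hit Cmax,ss on first dose: D_load = D_maint·R ≈ 578 × 3.52413 ≈ 2036.95 mg.

2037 mg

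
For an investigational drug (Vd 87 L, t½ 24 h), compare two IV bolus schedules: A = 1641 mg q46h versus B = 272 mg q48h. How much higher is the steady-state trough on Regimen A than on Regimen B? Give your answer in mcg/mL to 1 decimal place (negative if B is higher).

5.8 mcg/mL

Regimen A: f = (1/2)^(46/24) ≈ 0.2649; Cmin,ss = (1641/87)·f/(1−f) ≈ 6.797 mcg/mL.
Regimen B: f = (1/2)^(48/24) ≈ 0.2500; Cmin,ss = (272/87)·f/(1−f) ≈ 1.042 mcg/mL.
Difference ≈ 6.797 − 1.042 ≈ 5.755 mcg/mL.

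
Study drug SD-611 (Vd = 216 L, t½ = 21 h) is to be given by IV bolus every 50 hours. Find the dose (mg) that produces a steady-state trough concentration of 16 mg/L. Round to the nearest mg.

τ/t½ = 50/21 ≈ 2.381, so f = (1/2)^(50/21) ≈ 0.191983.
Cmin,ss = (D/Vd)·f/(1−f), so D = Cmin,ss·Vd·(1−f)/f.
D = 16 × 216 × (1−f)/f ≈ 16 × 216 × 4.20879 ≈ 14545.58 mg.

14546 mg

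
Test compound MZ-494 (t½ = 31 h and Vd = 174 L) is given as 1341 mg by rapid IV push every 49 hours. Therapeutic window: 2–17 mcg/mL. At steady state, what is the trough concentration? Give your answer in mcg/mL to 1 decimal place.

3.9 mcg/mL

Over one 49-h interval, 49/31 ≈ 1.5806 half-lives elapse, leaving f ≈ 0.3343 of each dose.
At steady state, accumulation factor R = 1/(1 − e^(−kτ)) ≈ 1.5022.
Single-dose peak C₀ = D/Vd = 1341/174 ≈ 7.707 mcg/mL.
Steady-state peak Cmax,ss = C₀·R ≈ 7.707 × 1.5022 ≈ 11.577 mcg/mL.
One interval later, Cmin,ss = Cmax,ss·e^(−kτ) ≈ 11.577 × 0.3343 ≈ 3.870 mcg/mL.
Trough 3.9 mcg/mL vs MEC 2 mcg/mL: adequate.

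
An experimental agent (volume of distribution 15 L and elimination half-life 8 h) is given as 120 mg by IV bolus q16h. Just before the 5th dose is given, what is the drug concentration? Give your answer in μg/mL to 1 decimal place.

f = (1/2)^(τ/t½) = (1/2)^(16/8) ≈ 0.2500.
C₀ = D/Vd = 120/15 ≈ 8.000 μg/mL.
Before the 5th dose, 4 doses have been given. Superposition: Cmin = C₀·(f + f² + … + f^4).
≈ 8.000 × (0.2500 + 0.0625 + 0.0156 + 0.0039) ≈ 8.000 × 0.3320 ≈ 2.656 μg/mL.

2.7 μg/mL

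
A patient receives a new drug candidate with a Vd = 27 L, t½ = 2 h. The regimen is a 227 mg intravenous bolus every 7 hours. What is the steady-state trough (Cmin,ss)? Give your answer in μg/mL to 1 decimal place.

k = ln2/t½ = ln2/2 ≈ 0.346574 h⁻¹; fraction remaining f = e^(−kτ) = e^(−0.346574×7) ≈ 0.0884.
Accumulation ratio R = 1/(1 − f) ≈ 1/0.9116 ≈ 1.0970.
Each bolus raises the concentration by D/Vd = 227/27 ≈ 8.407 μg/mL.
Steady-state peak Cmax,ss = C₀·R ≈ 8.407 × 1.0970 ≈ 9.222 μg/mL.
Steady-state trough Cmin,ss = Cmax,ss·f ≈ 9.222 × 0.0884 ≈ 0.815 μg/mL.

0.8 μg/mL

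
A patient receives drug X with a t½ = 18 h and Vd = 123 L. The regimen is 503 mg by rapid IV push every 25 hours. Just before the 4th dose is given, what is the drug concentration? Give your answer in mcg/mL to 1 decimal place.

2.4 mcg/mL

f = (1/2)^(τ/t½) = (1/2)^(25/18) ≈ 0.3819.
C₀ = D/Vd = 503/123 ≈ 4.089 mcg/mL.
Before the 4th dose, 3 doses have been given. Superposition: Cmin = C₀·(f + f² + … + f^3).
≈ 4.089 × (0.3819 + 0.1458 + 0.0557) ≈ 4.089 × 0.5834 ≈ 2.386 mcg/mL.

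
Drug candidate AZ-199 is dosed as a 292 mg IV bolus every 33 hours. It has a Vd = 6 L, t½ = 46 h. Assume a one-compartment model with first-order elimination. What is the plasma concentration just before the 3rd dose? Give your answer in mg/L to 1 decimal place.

f = (1/2)^(τ/t½) = (1/2)^(33/46) ≈ 0.6082.
C₀ = D/Vd = 292/6 ≈ 48.667 mg/L.
Before the 3rd dose, 2 doses have been given. Superposition: Cmin = C₀·(f + f²).
≈ 48.667 × (0.6082 + 0.3699) ≈ 48.667 × 0.9781 ≈ 47.601 mg/L.

47.6 mg/L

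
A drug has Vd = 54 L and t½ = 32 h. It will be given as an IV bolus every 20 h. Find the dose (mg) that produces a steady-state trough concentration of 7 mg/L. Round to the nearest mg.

τ/t½ = 20/32 ≈ 0.625, so f = (1/2)^(20/32) ≈ 0.648420.
Cmin,ss = (D/Vd)·f/(1−f), so D = Cmin,ss·Vd·(1−f)/f.
D = 7 × 54 × (1−f)/f ≈ 7 × 54 × 0.54221 ≈ 204.96 mg.

205 mg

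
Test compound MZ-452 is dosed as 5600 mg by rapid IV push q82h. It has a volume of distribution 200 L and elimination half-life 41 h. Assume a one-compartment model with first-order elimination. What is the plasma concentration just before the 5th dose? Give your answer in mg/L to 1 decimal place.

9.3 mg/L

f = (1/2)^(τ/t½) = (1/2)^(82/41) ≈ 0.2500.
C₀ = D/Vd = 5600/200 ≈ 28.000 mg/L.
Before the 5th dose, 4 doses have been given. Superposition: Cmin = C₀·(f + f² + … + f^4).
≈ 28.000 × (0.2500 + 0.0625 + 0.0156 + 0.0039) ≈ 28.000 × 0.3320 ≈ 9.296 mg/L.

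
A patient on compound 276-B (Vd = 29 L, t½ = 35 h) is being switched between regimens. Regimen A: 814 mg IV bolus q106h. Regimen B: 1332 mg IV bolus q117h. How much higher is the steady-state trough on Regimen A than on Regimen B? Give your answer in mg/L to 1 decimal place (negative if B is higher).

Regimen A: f = (1/2)^(106/35) ≈ 0.1225; Cmin,ss = (814/29)·f/(1−f) ≈ 3.918 mg/L.
Regimen B: f = (1/2)^(117/35) ≈ 0.0986; Cmin,ss = (1332/29)·f/(1−f) ≈ 5.024 mg/L.
Difference ≈ 3.918 − 5.024 ≈ -1.106 mg/L.

-1.1 mg/L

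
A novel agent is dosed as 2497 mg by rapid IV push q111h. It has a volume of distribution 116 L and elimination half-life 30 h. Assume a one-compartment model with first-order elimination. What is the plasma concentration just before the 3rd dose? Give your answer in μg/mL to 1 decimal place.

f = (1/2)^(τ/t½) = (1/2)^(111/30) ≈ 0.0769.
C₀ = D/Vd = 2497/116 ≈ 21.526 μg/mL.
Before the 3rd dose, 2 doses have been given. Superposition: Cmin = C₀·(f + f²).
≈ 21.526 × (0.0769 + 0.0059) ≈ 21.526 × 0.0828 ≈ 1.782 μg/mL.

1.8 μg/mL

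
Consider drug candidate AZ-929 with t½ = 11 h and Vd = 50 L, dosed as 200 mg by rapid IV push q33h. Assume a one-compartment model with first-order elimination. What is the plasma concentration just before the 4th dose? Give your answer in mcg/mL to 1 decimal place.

f = (1/2)^(τ/t½) = (1/2)^(33/11) ≈ 0.1250.
C₀ = D/Vd = 200/50 ≈ 4.000 mcg/mL.
Before the 4th dose, 3 doses have been given. Superposition: Cmin = C₀·(f + f² + … + f^3).
≈ 4.000 × (0.1250 + 0.0156 + 0.0020) ≈ 4.000 × 0.1426 ≈ 0.570 mcg/mL.

0.6 mcg/mL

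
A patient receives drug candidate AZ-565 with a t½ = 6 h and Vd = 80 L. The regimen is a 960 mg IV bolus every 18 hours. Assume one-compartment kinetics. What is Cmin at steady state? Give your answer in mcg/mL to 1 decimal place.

τ = 18 h = 3 half-lives, so f = (1/2)^3 = 0.125.
At steady state, R = 1/(1 − 0.125) = 8/7.
Single-dose peak C₀ = D/Vd = 960/80 = 12 mcg/mL.
Steady-state peak Cmax,ss = C₀·R = 12 × 8/7 ≈ 13.714 mcg/mL.
Steady-state trough Cmin,ss = Cmax,ss·f ≈ 13.714 × 0.125 ≈ 1.714 mcg/mL.

1.7 mcg/mL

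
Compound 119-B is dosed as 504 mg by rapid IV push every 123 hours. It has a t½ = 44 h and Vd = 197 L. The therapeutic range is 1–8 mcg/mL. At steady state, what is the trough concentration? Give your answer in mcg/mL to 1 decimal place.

0.4 mcg/mL

k = ln2/t½ = ln2/44 ≈ 0.015753 h⁻¹; fraction remaining f = e^(−kτ) = e^(−0.015753×123) ≈ 0.1440.
Accumulation ratio R = 1/(1 − f) ≈ 1/0.8560 ≈ 1.1682.
Single-dose peak C₀ = D/Vd = 504/197 ≈ 2.558 mcg/mL.
Steady-state peak Cmax,ss = C₀·R ≈ 2.558 × 1.1682 ≈ 2.988 mcg/mL.
Steady-state trough Cmin,ss = Cmax,ss·f ≈ 2.988 × 0.1440 ≈ 0.430 mcg/mL.
Trough 0.4 mcg/mL vs MEC 1 mcg/mL: subtherapeutic.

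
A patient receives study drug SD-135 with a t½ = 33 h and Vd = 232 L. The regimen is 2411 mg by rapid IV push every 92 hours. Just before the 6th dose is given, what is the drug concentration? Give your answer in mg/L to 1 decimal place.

1.8 mg/L

f = (1/2)^(τ/t½) = (1/2)^(92/33) ≈ 0.1448.
C₀ = D/Vd = 2411/232 ≈ 10.392 mg/L.
Before the 6th dose, 5 doses have been given. Superposition: Cmin = C₀·(f + f² + … + f^5).
≈ 10.392 × (0.1448 + 0.0210 + 0.0030 + 0.0004 + 0.0001) ≈ 10.392 × 0.1693 ≈ 1.759 mg/L.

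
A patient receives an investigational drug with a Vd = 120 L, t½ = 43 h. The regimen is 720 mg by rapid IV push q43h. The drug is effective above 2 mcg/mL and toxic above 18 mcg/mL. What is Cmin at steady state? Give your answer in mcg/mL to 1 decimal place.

τ = 43 h = 1 half-life, so f = (1/2)^1 = 0.5.
Accumulation ratio R = 1/(1 − f) = 1/0.5 = 2/1.
Single-dose peak C₀ = D/Vd = 720/120 = 6 mcg/mL.
Steady-state peak Cmax,ss = C₀·R = 6 × 2/1 ≈ 12.000 mcg/mL.
Steady-state trough Cmin,ss = Cmax,ss·f ≈ 12.000 × 0.5 ≈ 6.000 mcg/mL.
Trough 6.0 mcg/mL vs MEC 2 mcg/mL: adequate.

6.0 mcg/mL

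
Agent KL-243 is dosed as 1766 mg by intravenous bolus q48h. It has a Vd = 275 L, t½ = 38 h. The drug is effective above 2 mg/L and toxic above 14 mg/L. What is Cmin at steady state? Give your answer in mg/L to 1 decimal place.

4.6 mg/L

τ/t½ = 48/38 ≈ 1.2632, so fraction remaining f = (1/2)^(48/38) ≈ 0.4166.
Single-dose peak C₀ = D/Vd = 1766/275 ≈ 6.422 mg/L.
Steady-state trough Cmin,ss = C₀·f/(1−f) ≈ 6.422 × 0.4166/0.5834 ≈ 4.586 mg/L.
Trough 4.6 mg/L vs MEC 2 mg/L: adequate.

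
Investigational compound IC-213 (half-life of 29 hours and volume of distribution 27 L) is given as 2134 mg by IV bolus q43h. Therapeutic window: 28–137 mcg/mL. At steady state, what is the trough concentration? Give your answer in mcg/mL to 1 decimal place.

Over one 43-h interval, 43/29 ≈ 1.4828 half-lives elapse, leaving f ≈ 0.3578 of each dose.
Accumulation ratio R = 1/(1 − f) ≈ 1/0.6422 ≈ 1.5571.
Each bolus raises the concentration by D/Vd = 2134/27 ≈ 79.037 mcg/mL.
Steady-state peak Cmax,ss = C₀·R ≈ 79.037 × 1.5571 ≈ 123.069 mcg/mL.
Steady-state trough Cmin,ss = Cmax,ss·f ≈ 123.069 × 0.3578 ≈ 44.034 mcg/mL.
Trough 44.0 mcg/mL vs MEC 28 mcg/mL: adequate.

44.0 mcg/mL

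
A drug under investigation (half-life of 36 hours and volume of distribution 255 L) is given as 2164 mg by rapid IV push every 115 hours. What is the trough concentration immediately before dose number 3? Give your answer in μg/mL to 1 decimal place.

f = (1/2)^(τ/t½) = (1/2)^(115/36) ≈ 0.1092.
C₀ = D/Vd = 2164/255 ≈ 8.486 μg/mL.
Before the 3rd dose, 2 doses have been given. Superposition: Cmin = C₀·(f + f²).
≈ 8.486 × (0.1092 + 0.0119) ≈ 8.486 × 0.1211 ≈ 1.028 μg/mL.

1.0 μg/mL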